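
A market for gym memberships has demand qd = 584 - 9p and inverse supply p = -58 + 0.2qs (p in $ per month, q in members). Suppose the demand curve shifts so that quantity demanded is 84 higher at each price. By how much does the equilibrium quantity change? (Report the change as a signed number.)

Δq = 30

Inverting to quantity form: qs = 290 + 5p.
Equating demand and supply, 584 - 9p = 290 + 5p gives 14p = 294, so p* = 21.
Substitute back: q* = 584 - 9(21) = 395.
After the shift, demand is qd = 668 - 9p.
The new intersection has 378 = 14p, i.e. p = 27, q = 425.
Δq = 425 - 395 = 30.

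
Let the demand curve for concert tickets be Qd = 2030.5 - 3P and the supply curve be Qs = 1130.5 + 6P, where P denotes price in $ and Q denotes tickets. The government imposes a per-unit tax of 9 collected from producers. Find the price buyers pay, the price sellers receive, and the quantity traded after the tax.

P_b = 106, P_s = 97, Q = 1712.5

Producers keep P_s = P_b - 9 per unit, so supply in terms of the buyer price is Qs = 1076.5 + 6P_b.
Market clearing requires 2030.5 - 3P_b = 1076.5 + 6P_b; hence 954 = 9P_b and P_b = 106.
Then P_s = 106 - 9 = 97 and Q = 2030.5 - 3(106) = 1712.5.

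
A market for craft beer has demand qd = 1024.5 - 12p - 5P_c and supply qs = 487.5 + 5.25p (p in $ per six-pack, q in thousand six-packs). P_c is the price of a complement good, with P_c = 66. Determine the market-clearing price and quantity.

With P_c = 66, demand is qd = 694.5 - 12p.
The market clears where 694.5 - 12p = 487.5 + 5.25p. Rearranging, 17.25p = 207, hence p* = 12.
From the demand curve, q* = 694.5 - 12(12) = 550.5.

p* = 12, q* = 550.5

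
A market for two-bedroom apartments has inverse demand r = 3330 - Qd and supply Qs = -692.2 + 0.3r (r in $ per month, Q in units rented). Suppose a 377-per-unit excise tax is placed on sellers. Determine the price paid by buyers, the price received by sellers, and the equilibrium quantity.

In direct form, Qd = 3330 - r.
Sellers keep r_s = r_b - 377 per unit, so supply in terms of the buyer price is Qs = -805.3 + 0.3r_b.
Set Qd = Qs: 3330 - r_b = -805.3 + 0.3r_b, so 4135.3 = 1.3r_b and r_b = 3181.
Then r_s = 3181 - 377 = 2804 and Q = 3330 - 3181 = 149.

r_b = 3181, r_s = 2804, Q = 149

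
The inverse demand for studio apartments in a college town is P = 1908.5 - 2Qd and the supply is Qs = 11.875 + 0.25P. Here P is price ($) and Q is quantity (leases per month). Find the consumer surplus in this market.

Consumer surplus = 106276

In direct form, Qd = 954.25 - 0.5P.
Set Qd = Qs: 954.25 - 0.5P = 11.875 + 0.25P, so 942.375 = 0.75P and P* = 1256.5.
Substitute back: Q* = 954.25 - 0.5(1256.5) = 326.
Demand choke price (Qd = 0): P = 954.25/0.5 = 1908.5. Consumer surplus = ½ × (1908.5 - 1256.5) × 326 = 106276.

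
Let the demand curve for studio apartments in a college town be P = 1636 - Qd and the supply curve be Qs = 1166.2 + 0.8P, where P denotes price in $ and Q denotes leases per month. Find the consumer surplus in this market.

Consumer surplus = 945312.5

Rewriting in direct form: Qd = 1636 - P.
Equating demand and supply, 1636 - P = 1166.2 + 0.8P gives 1.8P = 469.8, so P* = 261.
Then Q* = 1636 - 261 = 1375.
Demand choke price (Qd = 0): P = 1636. Consumer surplus = ½ × (1636 - 261) × 1375 = 945312.5.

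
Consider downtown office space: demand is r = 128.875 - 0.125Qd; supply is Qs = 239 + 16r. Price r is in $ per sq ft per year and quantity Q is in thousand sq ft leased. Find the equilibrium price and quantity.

r* = 33, Q* = 767

Inverting to quantity form: Qd = 1031 - 8r.
Set Qd = Qs: 1031 - 8r = 239 + 16r, so 792 = 24r and r* = 33.
Substitute back: Q* = 1031 - 8(33) = 767.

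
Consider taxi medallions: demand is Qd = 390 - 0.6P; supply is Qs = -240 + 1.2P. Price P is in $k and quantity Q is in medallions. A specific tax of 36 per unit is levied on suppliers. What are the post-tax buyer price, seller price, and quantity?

The tax drives a wedge P_b - P_s = 36. Substituting P_s = P_b - 36 into supply: Qs = -283.2 + 1.2P_b.
Market clearing requires 390 - 0.6P_b = -283.2 + 1.2P_b; hence 673.2 = 1.8P_b and P_b = 374.
Then P_s = 374 - 36 = 338 and Q = 390 - 0.6(374) = 165.6.

P_b = 374, P_s = 338, Q = 165.6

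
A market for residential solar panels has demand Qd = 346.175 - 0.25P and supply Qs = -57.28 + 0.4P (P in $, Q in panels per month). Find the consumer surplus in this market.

Consumer surplus = 72962

Equating demand and supply, 346.175 - 0.25P = -57.28 + 0.4P gives 0.65P = 403.455, so P* = 620.7.
Substitute back: Q* = 346.175 - 0.25(620.7) = 191.
Demand choke price (Qd = 0): P = 346.175/0.25 = 1384.7. Consumer surplus = ½ × (1384.7 - 620.7) × 191 = 72962.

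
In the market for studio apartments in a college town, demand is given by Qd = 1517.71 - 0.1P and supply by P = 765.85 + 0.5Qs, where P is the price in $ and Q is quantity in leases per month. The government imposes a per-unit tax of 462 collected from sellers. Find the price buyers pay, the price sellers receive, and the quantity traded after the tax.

Rewriting in direct form: Qs = -1531.7 + 2P.
With a tax of 462 on sellers, they supply based on the net price P_s = P_b - 462, so Qs = -2455.7 + 2P_b.
Market clearing requires 1517.71 - 0.1P_b = -2455.7 + 2P_b; hence 3973.41 = 2.1P_b and P_b = 1892.1.
So P_s = 1430.1 and the quantity traded is Q = 1517.71 - 0.1(1892.1) = 1328.5.

P_b = 1892.1, P_s = 1430.1, Q = 1328.5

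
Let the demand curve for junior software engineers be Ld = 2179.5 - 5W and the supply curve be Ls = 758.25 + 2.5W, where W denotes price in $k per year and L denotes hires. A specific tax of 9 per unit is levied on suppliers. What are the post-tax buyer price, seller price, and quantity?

With a tax of 9 on suppliers, they supply based on the net price W_s = W_b - 9, so Ls = 735.75 + 2.5W_b.
Market clearing requires 2179.5 - 5W_b = 735.75 + 2.5W_b; hence 1443.75 = 7.5W_b and W_b = 192.5.
Then W_s = 192.5 - 9 = 183.5 and L = 2179.5 - 5(192.5) = 1217.

W_b = 192.5, W_s = 183.5, L = 1217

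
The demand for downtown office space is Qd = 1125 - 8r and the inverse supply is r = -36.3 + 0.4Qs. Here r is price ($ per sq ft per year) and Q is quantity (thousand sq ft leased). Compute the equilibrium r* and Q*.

r* = 98.5, Q* = 337

In direct form, Qs = 90.75 + 2.5r.
The market clears where 1125 - 8r = 90.75 + 2.5r. Rearranging, 10.5r = 1034.25, hence r* = 98.5.
From the demand curve, Q* = 1125 - 8(98.5) = 337.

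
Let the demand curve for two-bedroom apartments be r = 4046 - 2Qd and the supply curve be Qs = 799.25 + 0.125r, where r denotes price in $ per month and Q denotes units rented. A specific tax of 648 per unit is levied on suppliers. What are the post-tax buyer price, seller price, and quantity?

Solving each curve for Q: Qd = 2023 - 0.5r.
The tax drives a wedge r_b - r_s = 648. Substituting r_s = r_b - 648 into supply: Qs = 718.25 + 0.125r_b.
Market clearing requires 2023 - 0.5r_b = 718.25 + 0.125r_b; hence 1304.75 = 0.625r_b and r_b = 2087.6.
Then r_s = 2087.6 - 648 = 1439.6 and Q = 2023 - 0.5(2087.6) = 979.2.

r_b = 2087.6, r_s = 1439.6, Q = 979.2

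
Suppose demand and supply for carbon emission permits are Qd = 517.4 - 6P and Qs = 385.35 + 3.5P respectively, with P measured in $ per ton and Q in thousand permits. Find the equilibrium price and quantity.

P* = 13.9, Q* = 434

At equilibrium Qd = Qs, so 517.4 - 6P = 385.35 + 3.5P; collecting terms, 132.05 = 9.5P and P* = 13.9.
Then Q* = 517.4 - 6(13.9) = 434.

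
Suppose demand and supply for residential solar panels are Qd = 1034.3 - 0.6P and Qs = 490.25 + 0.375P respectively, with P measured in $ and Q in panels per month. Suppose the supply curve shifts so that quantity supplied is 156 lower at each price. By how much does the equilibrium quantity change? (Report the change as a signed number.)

ΔQ = -96

Equating demand and supply, 1034.3 - 0.6P = 490.25 + 0.375P gives 0.975P = 544.05, so P* = 558.
Substitute back: Q* = 1034.3 - 0.6(558) = 699.5.
After the shift, supply is Qs = 334.25 + 0.375P.
The new intersection has 700.05 = 0.975P, i.e. P = 718, Q = 603.5.
ΔQ = 603.5 - 699.5 = -96.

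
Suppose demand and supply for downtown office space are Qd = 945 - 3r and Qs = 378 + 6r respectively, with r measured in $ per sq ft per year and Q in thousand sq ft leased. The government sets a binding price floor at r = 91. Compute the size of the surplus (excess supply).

With r fixed at 91, quantity demanded is 672 and quantity supplied is 924.
Surplus = Qs - Qd = 924 - 672 = 252.

Surplus = 252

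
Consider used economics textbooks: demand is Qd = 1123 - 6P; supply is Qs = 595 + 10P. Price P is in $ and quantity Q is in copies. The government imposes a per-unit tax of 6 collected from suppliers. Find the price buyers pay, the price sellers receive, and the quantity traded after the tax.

The tax drives a wedge P_b - P_s = 6. Substituting P_s = P_b - 6 into supply: Qs = 535 + 10P_b.
Equate demand and the shifted supply: 1123 - 6P_b = 535 + 10P_b, giving 16P_b = 588, so P_b = 36.75.
Then P_s = 36.75 - 6 = 30.75 and Q = 1123 - 6(36.75) = 902.5.

P_b = 36.75, P_s = 30.75, Q = 902.5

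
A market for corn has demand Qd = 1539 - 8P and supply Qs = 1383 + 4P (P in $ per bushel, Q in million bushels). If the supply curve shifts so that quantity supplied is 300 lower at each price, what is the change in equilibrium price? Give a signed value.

ΔP = 25

Equating demand and supply, 1539 - 8P = 1383 + 4P gives 12P = 156, so P* = 13.
Then Q* = 1539 - 8(13) = 1435.
After the shift, supply is Qs = 1083 + 4P.
Re-solving, 12P = 456 gives P = 38 and Q = 1235.
ΔP = 38 - 13 = 25.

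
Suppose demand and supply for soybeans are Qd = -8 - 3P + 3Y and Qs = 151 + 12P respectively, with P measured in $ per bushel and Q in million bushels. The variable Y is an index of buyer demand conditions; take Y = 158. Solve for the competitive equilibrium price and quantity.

With Y = 158, demand is Qd = 466 - 3P.
The market clears where 466 - 3P = 151 + 12P. Rearranging, 15P = 315, hence P* = 21.
From the demand curve, Q* = 466 - 3(21) = 403.

P* = 21, Q* = 403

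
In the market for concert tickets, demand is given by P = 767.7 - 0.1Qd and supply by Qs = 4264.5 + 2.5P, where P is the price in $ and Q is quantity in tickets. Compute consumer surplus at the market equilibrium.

Consumer surplus = 1223640.45

Solving each curve for Q: Qd = 7677 - 10P.
Set Qd = Qs: 7677 - 10P = 4264.5 + 2.5P, so 3412.5 = 12.5P and P* = 273.
Substitute back: Q* = 7677 - 10(273) = 4947.
Demand choke price (Qd = 0): P = 7677/10 = 767.7. Consumer surplus = ½ × (767.7 - 273) × 4947 = 1223640.45.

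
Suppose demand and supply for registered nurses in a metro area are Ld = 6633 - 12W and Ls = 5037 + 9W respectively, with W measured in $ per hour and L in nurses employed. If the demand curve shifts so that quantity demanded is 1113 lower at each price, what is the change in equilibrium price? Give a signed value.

ΔW = -53

The market clears where 6633 - 12W = 5037 + 9W. Rearranging, 21W = 1596, hence W* = 76.
From the demand curve, L* = 6633 - 12(76) = 5721.
After the shift, demand is Ld = 5520 - 12W.
The new intersection has 483 = 21W, i.e. W = 23, L = 5244.
ΔW = 23 - 76 = -53.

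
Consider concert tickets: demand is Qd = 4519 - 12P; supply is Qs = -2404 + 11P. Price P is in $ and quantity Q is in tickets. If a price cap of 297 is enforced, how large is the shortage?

Evaluating both curves at the ceiling price 297 gives Qd = 955, Qs = 863.
Shortage = Qd - Qs = 955 - 863 = 92.

Shortage = 92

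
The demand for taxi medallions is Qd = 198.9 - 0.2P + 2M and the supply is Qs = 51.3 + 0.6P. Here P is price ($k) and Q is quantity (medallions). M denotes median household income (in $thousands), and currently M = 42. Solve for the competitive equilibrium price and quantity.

With M = 42, demand is Qd = 282.9 - 0.2P.
Equating demand and supply, 282.9 - 0.2P = 51.3 + 0.6P gives 0.8P = 231.6, so P* = 289.5.
Plugging P* into demand: Q* = 282.9 - 0.2(289.5) = 225.

P* = 289.5, Q* = 225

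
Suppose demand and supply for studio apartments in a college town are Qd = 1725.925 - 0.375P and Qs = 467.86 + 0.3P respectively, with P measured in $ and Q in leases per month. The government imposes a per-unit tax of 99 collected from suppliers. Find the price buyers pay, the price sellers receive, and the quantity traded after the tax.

The tax drives a wedge P_b - P_s = 99. Substituting P_s = P_b - 99 into supply: Qs = 438.16 + 0.3P_b.
Set Qd = Qs: 1725.925 - 0.375P_b = 438.16 + 0.3P_b, so 1287.765 = 0.675P_b and P_b = 1907.8.
So P_s = 1808.8 and the quantity traded is Q = 1725.925 - 0.375(1907.8) = 1010.5.

P_b = 1907.8, P_s = 1808.8, Q = 1010.5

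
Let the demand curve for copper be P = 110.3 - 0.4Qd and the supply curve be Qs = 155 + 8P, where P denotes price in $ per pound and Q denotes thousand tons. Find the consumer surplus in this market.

Rewriting in direct form: Qd = 275.75 - 2.5P.
At equilibrium Qd = Qs, so 275.75 - 2.5P = 155 + 8P; collecting terms, 120.75 = 10.5P and P* = 11.5.
Then Q* = 275.75 - 2.5(11.5) = 247.
Demand choke price (Qd = 0): P = 275.75/2.5 = 110.3. Consumer surplus = ½ × (110.3 - 11.5) × 247 = 12201.8.

Consumer surplus = 12201.8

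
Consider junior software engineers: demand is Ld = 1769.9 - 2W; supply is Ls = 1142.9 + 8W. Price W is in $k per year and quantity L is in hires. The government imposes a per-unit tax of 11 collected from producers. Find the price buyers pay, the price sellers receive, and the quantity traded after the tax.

W_b = 71.5, W_s = 60.5, L = 1626.9

With a tax of 11 on producers, they supply based on the net price W_s = W_b - 11, so Ls = 1054.9 + 8W_b.
Set Ld = Ls: 1769.9 - 2W_b = 1054.9 + 8W_b, so 715 = 10W_b and W_b = 71.5.
Then W_s = 71.5 - 11 = 60.5 and L = 1769.9 - 2(71.5) = 1626.9.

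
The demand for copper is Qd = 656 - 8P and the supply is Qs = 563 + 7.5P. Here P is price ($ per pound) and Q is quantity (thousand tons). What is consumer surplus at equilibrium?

The market clears where 656 - 8P = 563 + 7.5P. Rearranging, 15.5P = 93, hence P* = 6.
Plugging P* into demand: Q* = 656 - 8(6) = 608.
Demand choke price (Qd = 0): P = 656/8 = 82. Consumer surplus = ½ × (82 - 6) × 608 = 23104.

Consumer surplus = 23104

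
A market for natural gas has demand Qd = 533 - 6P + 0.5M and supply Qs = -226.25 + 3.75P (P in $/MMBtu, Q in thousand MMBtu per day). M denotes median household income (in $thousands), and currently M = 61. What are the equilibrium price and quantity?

With M = 61, demand is Qd = 563.5 - 6P.
Equating demand and supply, 563.5 - 6P = -226.25 + 3.75P gives 9.75P = 789.75, so P* = 81.
From the demand curve, Q* = 563.5 - 6(81) = 77.5.

P* = 81, Q* = 77.5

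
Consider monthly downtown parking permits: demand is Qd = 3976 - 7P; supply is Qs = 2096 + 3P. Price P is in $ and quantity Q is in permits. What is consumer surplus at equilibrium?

Consumer surplus = 505400

Set Qd = Qs: 3976 - 7P = 2096 + 3P, so 1880 = 10P and P* = 188.
Substitute back: Q* = 3976 - 7(188) = 2660.
Demand choke price (Qd = 0): P = 3976/7 = 568. Consumer surplus = ½ × (568 - 188) × 2660 = 505400.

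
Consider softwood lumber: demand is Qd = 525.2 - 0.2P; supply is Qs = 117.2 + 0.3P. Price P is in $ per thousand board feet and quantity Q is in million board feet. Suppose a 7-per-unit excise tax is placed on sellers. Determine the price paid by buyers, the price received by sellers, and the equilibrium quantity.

P_b = 820.2, P_s = 813.2, Q = 361.16

Sellers keep P_s = P_b - 7 per unit, so supply in terms of the buyer price is Qs = 115.1 + 0.3P_b.
Market clearing requires 525.2 - 0.2P_b = 115.1 + 0.3P_b; hence 410.1 = 0.5P_b and P_b = 820.2.
Then P_s = 820.2 - 7 = 813.2 and Q = 525.2 - 0.2(820.2) = 361.16.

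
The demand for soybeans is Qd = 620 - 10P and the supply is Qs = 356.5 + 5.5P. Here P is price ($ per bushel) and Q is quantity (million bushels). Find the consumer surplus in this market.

Consumer surplus = 10125

Set Qd = Qs: 620 - 10P = 356.5 + 5.5P, so 263.5 = 15.5P and P* = 17.
Then Q* = 620 - 10(17) = 450.
Demand choke price (Qd = 0): P = 620/10 = 62. Consumer surplus = ½ × (62 - 17) × 450 = 10125.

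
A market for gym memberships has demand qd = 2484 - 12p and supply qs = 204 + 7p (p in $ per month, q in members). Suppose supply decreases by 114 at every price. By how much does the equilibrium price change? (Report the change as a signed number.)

Δp = 6

At equilibrium qd = qs, so 2484 - 12p = 204 + 7p; collecting terms, 2280 = 19p and p* = 120.
From the demand curve, q* = 2484 - 12(120) = 1044.
After the shift, supply is qs = 90 + 7p.
Re-solving, 19p = 2394 gives p = 126 and q = 972.
Δp = 126 - 120 = 6.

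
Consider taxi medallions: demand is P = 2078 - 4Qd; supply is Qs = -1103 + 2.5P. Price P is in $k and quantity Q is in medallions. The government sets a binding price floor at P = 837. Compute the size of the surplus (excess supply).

Rewriting in direct form: Qd = 519.5 - 0.25P.
Evaluating both curves at the floor price 837 gives Qd = 310.25, Qs = 989.5.
Surplus = Qs - Qd = 989.5 - 310.25 = 679.25.

Surplus = 679.25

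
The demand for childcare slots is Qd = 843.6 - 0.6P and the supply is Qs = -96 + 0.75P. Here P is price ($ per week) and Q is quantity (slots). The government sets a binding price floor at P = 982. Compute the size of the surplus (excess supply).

Evaluating both curves at the floor price 982 gives Qd = 254.4, Qs = 640.5.
Surplus = Qs - Qd = 640.5 - 254.4 = 386.1.

Surplus = 386.1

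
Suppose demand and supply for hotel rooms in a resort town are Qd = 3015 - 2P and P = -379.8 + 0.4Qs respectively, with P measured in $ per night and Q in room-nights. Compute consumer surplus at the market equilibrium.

Consumer surplus = 1099352.25

Inverting to quantity form: Qs = 949.5 + 2.5P.
At equilibrium Qd = Qs, so 3015 - 2P = 949.5 + 2.5P; collecting terms, 2065.5 = 4.5P and P* = 459.
From the demand curve, Q* = 3015 - 2(459) = 2097.
Demand choke price (Qd = 0): P = 3015/2 = 1507.5. Consumer surplus = ½ × (1507.5 - 459) × 2097 = 1099352.25.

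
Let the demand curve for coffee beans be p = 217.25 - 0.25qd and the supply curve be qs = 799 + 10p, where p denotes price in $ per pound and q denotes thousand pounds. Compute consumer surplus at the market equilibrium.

In direct form, qd = 869 - 4p.
Set qd = qs: 869 - 4p = 799 + 10p, so 70 = 14p and p* = 5.
Then q* = 869 - 4(5) = 849.
Demand choke price (qd = 0): p = 869/4 = 217.25. Consumer surplus = ½ × (217.25 - 5) × 849 = 90100.125.

Consumer surplus = 90100.125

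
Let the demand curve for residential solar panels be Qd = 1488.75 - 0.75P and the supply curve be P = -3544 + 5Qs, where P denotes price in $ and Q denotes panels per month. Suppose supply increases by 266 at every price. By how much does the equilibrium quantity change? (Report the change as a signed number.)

ΔQ = 210

In direct form, Qs = 708.8 + 0.2P.
At equilibrium Qd = Qs, so 1488.75 - 0.75P = 708.8 + 0.2P; collecting terms, 779.95 = 0.95P and P* = 821.
From the demand curve, Q* = 1488.75 - 0.75(821) = 873.
After the shift, supply is Qs = 974.8 + 0.2P.
Re-solving, 0.95P = 513.95 gives P = 541 and Q = 1083.
ΔQ = 1083 - 873 = 210.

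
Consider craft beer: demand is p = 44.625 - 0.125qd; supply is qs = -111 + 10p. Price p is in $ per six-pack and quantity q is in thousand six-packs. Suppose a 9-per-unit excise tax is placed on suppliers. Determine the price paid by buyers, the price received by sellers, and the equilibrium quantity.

p_b = 31, p_s = 22, q = 109

In direct form, qd = 357 - 8p.
Suppliers keep p_s = p_b - 9 per unit, so supply in terms of the buyer price is qs = -201 + 10p_b.
Set qd = qs: 357 - 8p_b = -201 + 10p_b, so 558 = 18p_b and p_b = 31.
So p_s = 22 and the quantity traded is q = 357 - 8(31) = 109.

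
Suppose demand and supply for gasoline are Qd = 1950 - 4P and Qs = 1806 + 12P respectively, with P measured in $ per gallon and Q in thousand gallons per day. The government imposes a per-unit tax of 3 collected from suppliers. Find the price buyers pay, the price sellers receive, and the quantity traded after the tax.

P_b = 11.25, P_s = 8.25, Q = 1905

The tax drives a wedge P_b - P_s = 3. Substituting P_s = P_b - 3 into supply: Qs = 1770 + 12P_b.
Equate demand and the shifted supply: 1950 - 4P_b = 1770 + 12P_b, giving 16P_b = 180, so P_b = 11.25.
So P_s = 8.25 and the quantity traded is Q = 1950 - 4(11.25) = 1905.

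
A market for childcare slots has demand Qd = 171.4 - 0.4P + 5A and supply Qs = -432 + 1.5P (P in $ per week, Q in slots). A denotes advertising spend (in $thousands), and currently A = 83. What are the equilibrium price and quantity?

With A = 83, demand is Qd = 586.4 - 0.4P.
Set Qd = Qs: 586.4 - 0.4P = -432 + 1.5P, so 1018.4 = 1.9P and P* = 536.
Plugging P* into demand: Q* = 586.4 - 0.4(536) = 372.

P* = 536, Q* = 372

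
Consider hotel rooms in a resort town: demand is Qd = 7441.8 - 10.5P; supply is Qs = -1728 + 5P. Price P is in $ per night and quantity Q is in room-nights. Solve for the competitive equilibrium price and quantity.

P* = 591.6, Q* = 1230

Set Qd = Qs: 7441.8 - 10.5P = -1728 + 5P, so 9169.8 = 15.5P and P* = 591.6.
Plugging P* into demand: Q* = 7441.8 - 10.5(591.6) = 1230.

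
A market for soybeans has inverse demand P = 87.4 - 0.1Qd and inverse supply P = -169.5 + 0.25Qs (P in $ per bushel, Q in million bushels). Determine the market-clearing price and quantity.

In direct form, Qd = 874 - 10P and Qs = 678 + 4P.
Equating demand and supply, 874 - 10P = 678 + 4P gives 14P = 196, so P* = 14.
Then Q* = 874 - 10(14) = 734.

P* = 14, Q* = 734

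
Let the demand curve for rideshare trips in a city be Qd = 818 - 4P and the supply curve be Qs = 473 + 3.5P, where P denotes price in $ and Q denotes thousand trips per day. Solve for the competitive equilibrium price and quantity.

Equating demand and supply, 818 - 4P = 473 + 3.5P gives 7.5P = 345, so P* = 46.
Then Q* = 818 - 4(46) = 634.

P* = 46, Q* = 634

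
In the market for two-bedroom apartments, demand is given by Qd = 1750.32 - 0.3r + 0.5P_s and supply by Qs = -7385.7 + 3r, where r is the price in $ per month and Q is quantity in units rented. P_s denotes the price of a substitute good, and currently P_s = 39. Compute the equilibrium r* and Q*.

r* = 2774.4, Q* = 937.5

With P_s = 39, demand is Qd = 1769.82 - 0.3r.
At equilibrium Qd = Qs, so 1769.82 - 0.3r = -7385.7 + 3r; collecting terms, 9155.52 = 3.3r and r* = 2774.4.
Substitute back: Q* = 1769.82 - 0.3(2774.4) = 937.5.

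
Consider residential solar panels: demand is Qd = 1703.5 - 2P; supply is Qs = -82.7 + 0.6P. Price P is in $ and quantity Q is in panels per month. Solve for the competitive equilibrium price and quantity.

P* = 687, Q* = 329.5

At equilibrium Qd = Qs, so 1703.5 - 2P = -82.7 + 0.6P; collecting terms, 1786.2 = 2.6P and P* = 687.
Plugging P* into demand: Q* = 1703.5 - 2(687) = 329.5.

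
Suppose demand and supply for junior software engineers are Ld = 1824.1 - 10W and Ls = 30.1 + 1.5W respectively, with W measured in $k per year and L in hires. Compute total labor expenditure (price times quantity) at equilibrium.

The market clears where 1824.1 - 10W = 30.1 + 1.5W. Rearranging, 11.5W = 1794, hence W* = 156.
Then L* = 1824.1 - 10(156) = 264.1.
Total labor expenditure = W* × L* = 156 × 264.1 = 41199.6.

Total labor expenditure = 41199.6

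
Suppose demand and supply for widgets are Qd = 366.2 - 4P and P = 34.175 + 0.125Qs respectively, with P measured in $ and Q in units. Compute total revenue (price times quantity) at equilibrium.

Total revenue = 8154.9

Solving each curve for Q: Qs = -273.4 + 8P.
The market clears where 366.2 - 4P = -273.4 + 8P. Rearranging, 12P = 639.6, hence P* = 53.3.
Substitute back: Q* = 366.2 - 4(53.3) = 153.
Total revenue = P* × Q* = 53.3 × 153 = 8154.9.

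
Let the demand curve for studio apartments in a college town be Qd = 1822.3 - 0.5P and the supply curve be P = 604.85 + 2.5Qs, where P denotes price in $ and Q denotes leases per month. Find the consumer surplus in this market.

Consumer surplus = 456300.25

In direct form, Qs = -241.94 + 0.4P.
Set Qd = Qs: 1822.3 - 0.5P = -241.94 + 0.4P, so 2064.24 = 0.9P and P* = 2293.6.
From the demand curve, Q* = 1822.3 - 0.5(2293.6) = 675.5.
Demand choke price (Qd = 0): P = 1822.3/0.5 = 3644.6. Consumer surplus = ½ × (3644.6 - 2293.6) × 675.5 = 456300.25.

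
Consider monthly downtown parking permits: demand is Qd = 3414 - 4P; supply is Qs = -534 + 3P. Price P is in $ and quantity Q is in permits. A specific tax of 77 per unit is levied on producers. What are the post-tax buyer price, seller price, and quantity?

The tax drives a wedge P_b - P_s = 77. Substituting P_s = P_b - 77 into supply: Qs = -765 + 3P_b.
Equate demand and the shifted supply: 3414 - 4P_b = -765 + 3P_b, giving 7P_b = 4179, so P_b = 597.
Then P_s = 597 - 77 = 520 and Q = 3414 - 4(597) = 1026.

P_b = 597, P_s = 520, Q = 1026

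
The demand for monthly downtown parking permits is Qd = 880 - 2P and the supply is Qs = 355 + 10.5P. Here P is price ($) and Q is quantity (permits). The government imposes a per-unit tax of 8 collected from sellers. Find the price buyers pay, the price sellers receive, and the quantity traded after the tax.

P_b = 48.72, P_s = 40.72, Q = 782.56

The tax drives a wedge P_b - P_s = 8. Substituting P_s = P_b - 8 into supply: Qs = 271 + 10.5P_b.
Equate demand and the shifted supply: 880 - 2P_b = 271 + 10.5P_b, giving 12.5P_b = 609, so P_b = 48.72.
So P_s = 40.72 and the quantity traded is Q = 880 - 2(48.72) = 782.56.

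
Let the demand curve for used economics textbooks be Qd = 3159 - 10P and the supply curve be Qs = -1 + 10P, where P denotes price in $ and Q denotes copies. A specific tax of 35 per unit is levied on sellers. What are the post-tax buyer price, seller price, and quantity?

Sellers keep P_s = P_b - 35 per unit, so supply in terms of the buyer price is Qs = -351 + 10P_b.
Set Qd = Qs: 3159 - 10P_b = -351 + 10P_b, so 3510 = 20P_b and P_b = 175.5.
So P_s = 140.5 and the quantity traded is Q = 3159 - 10(175.5) = 1404.

P_b = 175.5, P_s = 140.5, Q = 1404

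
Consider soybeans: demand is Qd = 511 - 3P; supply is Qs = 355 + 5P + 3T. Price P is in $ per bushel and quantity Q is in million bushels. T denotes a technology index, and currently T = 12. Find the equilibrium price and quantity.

With T = 12, supply is Qs = 391 + 5P.
Set Qd = Qs: 511 - 3P = 391 + 5P, so 120 = 8P and P* = 15.
Then Q* = 511 - 3(15) = 466.

P* = 15, Q* = 466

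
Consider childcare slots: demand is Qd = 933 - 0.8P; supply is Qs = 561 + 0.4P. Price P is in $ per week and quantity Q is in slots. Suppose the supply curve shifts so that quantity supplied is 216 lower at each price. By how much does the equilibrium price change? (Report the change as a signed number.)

Equating demand and supply, 933 - 0.8P = 561 + 0.4P gives 1.2P = 372, so P* = 310.
Substitute back: Q* = 933 - 0.8(310) = 685.
After the shift, supply is Qs = 345 + 0.4P.
The new intersection has 588 = 1.2P, i.e. P = 490, Q = 541.
ΔP = 490 - 310 = 180.

ΔP = 180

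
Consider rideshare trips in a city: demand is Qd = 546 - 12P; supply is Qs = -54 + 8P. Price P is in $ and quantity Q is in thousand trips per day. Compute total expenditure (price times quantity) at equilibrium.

Total expenditure = 5580

At equilibrium Qd = Qs, so 546 - 12P = -54 + 8P; collecting terms, 600 = 20P and P* = 30.
Plugging P* into demand: Q* = 546 - 12(30) = 186.
Total expenditure = P* × Q* = 30 × 186 = 5580.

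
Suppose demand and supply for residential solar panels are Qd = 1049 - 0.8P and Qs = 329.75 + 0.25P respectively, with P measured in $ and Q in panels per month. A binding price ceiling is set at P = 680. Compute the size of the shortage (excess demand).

Shortage = 5.25

With P fixed at 680, quantity demanded is 505 and quantity supplied is 499.75.
Shortage = Qd - Qs = 505 - 499.75 = 5.25.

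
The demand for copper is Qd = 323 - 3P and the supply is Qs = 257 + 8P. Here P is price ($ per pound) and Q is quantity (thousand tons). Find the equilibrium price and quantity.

P* = 6, Q* = 305

The market clears where 323 - 3P = 257 + 8P. Rearranging, 11P = 66, hence P* = 6.
Plugging P* into demand: Q* = 323 - 3(6) = 305.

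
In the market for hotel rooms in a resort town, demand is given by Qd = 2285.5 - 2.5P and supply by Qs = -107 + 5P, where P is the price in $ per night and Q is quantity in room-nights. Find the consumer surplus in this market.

The market clears where 2285.5 - 2.5P = -107 + 5P. Rearranging, 7.5P = 2392.5, hence P* = 319.
From the demand curve, Q* = 2285.5 - 2.5(319) = 1488.
Demand choke price (Qd = 0): P = 2285.5/2.5 = 914.2. Consumer surplus = ½ × (914.2 - 319) × 1488 = 442828.8.

Consumer surplus = 442828.8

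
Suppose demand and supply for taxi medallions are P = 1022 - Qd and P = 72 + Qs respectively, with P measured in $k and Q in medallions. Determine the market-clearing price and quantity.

P* = 547, Q* = 475

Rewriting in direct form: Qd = 1022 - P and Qs = -72 + P.
At equilibrium Qd = Qs, so 1022 - P = -72 + P; collecting terms, 1094 = 2P and P* = 547.
Then Q* = 1022 - 547 = 475.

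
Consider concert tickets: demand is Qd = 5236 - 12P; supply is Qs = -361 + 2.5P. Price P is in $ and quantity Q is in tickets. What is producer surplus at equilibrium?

Producer surplus = 72963.2

The market clears where 5236 - 12P = -361 + 2.5P. Rearranging, 14.5P = 5597, hence P* = 386.
From the demand curve, Q* = 5236 - 12(386) = 604.
Supply choke price (Qs = 0): P = 144.4. Producer surplus = ½ × (386 - 144.4) × 604 = 72963.2.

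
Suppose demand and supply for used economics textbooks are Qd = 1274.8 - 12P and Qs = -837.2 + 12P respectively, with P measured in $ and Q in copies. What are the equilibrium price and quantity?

Equating demand and supply, 1274.8 - 12P = -837.2 + 12P gives 24P = 2112, so P* = 88.
From the demand curve, Q* = 1274.8 - 12(88) = 218.8.

P* = 88, Q* = 218.8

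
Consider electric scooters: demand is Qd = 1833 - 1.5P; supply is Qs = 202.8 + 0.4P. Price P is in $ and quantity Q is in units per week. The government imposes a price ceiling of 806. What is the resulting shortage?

Shortage = 98.8

At P = 806: Qd = 624 and Qs = 525.2.
Shortage = Qd - Qs = 624 - 525.2 = 98.8.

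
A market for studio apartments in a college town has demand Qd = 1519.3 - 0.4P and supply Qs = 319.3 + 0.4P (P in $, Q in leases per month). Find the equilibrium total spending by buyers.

Equating demand and supply, 1519.3 - 0.4P = 319.3 + 0.4P gives 0.8P = 1200, so P* = 1500.
Plugging P* into demand: Q* = 1519.3 - 0.4(1500) = 919.3.
Total spending by buyers = P* × Q* = 1500 × 919.3 = 1378950.

Total spending by buyers = 1378950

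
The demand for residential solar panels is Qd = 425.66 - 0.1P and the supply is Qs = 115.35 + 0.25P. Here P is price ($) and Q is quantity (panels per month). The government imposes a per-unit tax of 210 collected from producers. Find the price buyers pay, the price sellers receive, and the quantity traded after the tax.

P_b = 1036.6, P_s = 826.6, Q = 322

Producers keep P_s = P_b - 210 per unit, so supply in terms of the buyer price is Qs = 62.85 + 0.25P_b.
Market clearing requires 425.66 - 0.1P_b = 62.85 + 0.25P_b; hence 362.81 = 0.35P_b and P_b = 1036.6.
So P_s = 826.6 and the quantity traded is Q = 425.66 - 0.1(1036.6) = 322.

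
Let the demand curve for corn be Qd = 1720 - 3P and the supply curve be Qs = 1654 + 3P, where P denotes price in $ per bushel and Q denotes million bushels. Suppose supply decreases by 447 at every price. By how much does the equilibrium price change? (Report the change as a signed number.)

ΔP = 74.5

At equilibrium Qd = Qs, so 1720 - 3P = 1654 + 3P; collecting terms, 66 = 6P and P* = 11.
Plugging P* into demand: Q* = 1720 - 3(11) = 1687.
After the shift, supply is Qs = 1207 + 3P.
The new intersection has 513 = 6P, i.e. P = 85.5, Q = 1463.5.
ΔP = 85.5 - 11 = 74.5.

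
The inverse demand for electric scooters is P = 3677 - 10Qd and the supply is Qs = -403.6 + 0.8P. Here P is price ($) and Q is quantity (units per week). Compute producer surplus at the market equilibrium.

Producer surplus = 49702.5

Solving each curve for Q: Qd = 367.7 - 0.1P.
Equating demand and supply, 367.7 - 0.1P = -403.6 + 0.8P gives 0.9P = 771.3, so P* = 857.
From the demand curve, Q* = 367.7 - 0.1(857) = 282.
Supply choke price (Qs = 0): P = 504.5. Producer surplus = ½ × (857 - 504.5) × 282 = 49702.5.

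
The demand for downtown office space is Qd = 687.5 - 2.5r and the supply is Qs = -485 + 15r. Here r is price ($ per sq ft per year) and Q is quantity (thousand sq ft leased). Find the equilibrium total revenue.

Total revenue = 34840

Set Qd = Qs: 687.5 - 2.5r = -485 + 15r, so 1172.5 = 17.5r and r* = 67.
Substitute back: Q* = 687.5 - 2.5(67) = 520.
Total revenue = r* × Q* = 67 × 520 = 34840.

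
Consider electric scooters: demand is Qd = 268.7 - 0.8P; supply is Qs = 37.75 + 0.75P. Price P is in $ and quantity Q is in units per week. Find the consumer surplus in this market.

Consumer surplus = 13968.90625

The market clears where 268.7 - 0.8P = 37.75 + 0.75P. Rearranging, 1.55P = 230.95, hence P* = 149.
Then Q* = 268.7 - 0.8(149) = 149.5.
Demand choke price (Qd = 0): P = 268.7/0.8 = 335.875. Consumer surplus = ½ × (335.875 - 149) × 149.5 = 13968.90625.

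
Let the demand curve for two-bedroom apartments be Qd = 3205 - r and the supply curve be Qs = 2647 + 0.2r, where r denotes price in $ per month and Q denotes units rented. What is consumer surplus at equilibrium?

Consumer surplus = 3753800

At equilibrium Qd = Qs, so 3205 - r = 2647 + 0.2r; collecting terms, 558 = 1.2r and r* = 465.
Then Q* = 3205 - 465 = 2740.
Demand choke price (Qd = 0): r = 3205. Consumer surplus = ½ × (3205 - 465) × 2740 = 3753800.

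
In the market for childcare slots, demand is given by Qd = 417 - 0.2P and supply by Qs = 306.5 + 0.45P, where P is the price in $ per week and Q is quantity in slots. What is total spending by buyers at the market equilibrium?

Total spending by buyers = 65110

The market clears where 417 - 0.2P = 306.5 + 0.45P. Rearranging, 0.65P = 110.5, hence P* = 170.
Then Q* = 417 - 0.2(170) = 383.
Total spending by buyers = P* × Q* = 170 × 383 = 65110.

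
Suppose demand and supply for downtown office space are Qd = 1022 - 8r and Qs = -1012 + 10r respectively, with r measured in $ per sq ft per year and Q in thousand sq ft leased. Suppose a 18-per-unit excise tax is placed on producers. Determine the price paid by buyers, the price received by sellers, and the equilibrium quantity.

The tax drives a wedge r_b - r_s = 18. Substituting r_s = r_b - 18 into supply: Qs = -1192 + 10r_b.
Set Qd = Qs: 1022 - 8r_b = -1192 + 10r_b, so 2214 = 18r_b and r_b = 123.
So r_s = 105 and the quantity traded is Q = 1022 - 8(123) = 38.

r_b = 123, r_s = 105, Q = 38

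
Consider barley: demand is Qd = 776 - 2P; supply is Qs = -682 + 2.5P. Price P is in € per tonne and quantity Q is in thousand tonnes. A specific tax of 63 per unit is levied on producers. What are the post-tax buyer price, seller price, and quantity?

P_b = 359, P_s = 296, Q = 58

The tax drives a wedge P_b - P_s = 63. Substituting P_s = P_b - 63 into supply: Qs = -839.5 + 2.5P_b.
Market clearing requires 776 - 2P_b = -839.5 + 2.5P_b; hence 1615.5 = 4.5P_b and P_b = 359.
Then P_s = 359 - 63 = 296 and Q = 776 - 2(359) = 58.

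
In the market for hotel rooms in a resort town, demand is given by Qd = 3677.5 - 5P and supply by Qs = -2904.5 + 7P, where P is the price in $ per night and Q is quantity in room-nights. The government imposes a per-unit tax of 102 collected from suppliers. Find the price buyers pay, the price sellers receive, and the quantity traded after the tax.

Suppliers keep P_s = P_b - 102 per unit, so supply in terms of the buyer price is Qs = -3618.5 + 7P_b.
Market clearing requires 3677.5 - 5P_b = -3618.5 + 7P_b; hence 7296 = 12P_b and P_b = 608.
So P_s = 506 and the quantity traded is Q = 3677.5 - 5(608) = 637.5.

P_b = 608, P_s = 506, Q = 637.5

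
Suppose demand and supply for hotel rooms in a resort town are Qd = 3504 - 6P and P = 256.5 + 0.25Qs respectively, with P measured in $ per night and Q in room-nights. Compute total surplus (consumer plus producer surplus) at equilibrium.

Inverting to quantity form: Qs = -1026 + 4P.
At equilibrium Qd = Qs, so 3504 - 6P = -1026 + 4P; collecting terms, 4530 = 10P and P* = 453.
Plugging P* into demand: Q* = 3504 - 6(453) = 786.
Demand choke price = 584; supply choke price = 256.5. CS = ½(584 - 453)(786) = 51483; PS = ½(453 - 256.5)(786) = 77224.5. Total surplus = 128707.5.

Total surplus = 128707.5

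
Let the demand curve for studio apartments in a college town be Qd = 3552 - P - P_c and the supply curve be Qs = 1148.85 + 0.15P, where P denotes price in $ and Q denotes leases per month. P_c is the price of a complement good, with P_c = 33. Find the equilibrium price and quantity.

With P_c = 33, demand is Qd = 3519 - P.
The market clears where 3519 - P = 1148.85 + 0.15P. Rearranging, 1.15P = 2370.15, hence P* = 2061.
Substitute back: Q* = 3519 - 2061 = 1458.

P* = 2061, Q* = 1458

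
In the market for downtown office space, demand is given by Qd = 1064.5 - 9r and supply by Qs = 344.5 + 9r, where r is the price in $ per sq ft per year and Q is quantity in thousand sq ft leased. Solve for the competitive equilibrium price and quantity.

r* = 40, Q* = 704.5

The market clears where 1064.5 - 9r = 344.5 + 9r. Rearranging, 18r = 720, hence r* = 40.
Substitute back: Q* = 1064.5 - 9(40) = 704.5.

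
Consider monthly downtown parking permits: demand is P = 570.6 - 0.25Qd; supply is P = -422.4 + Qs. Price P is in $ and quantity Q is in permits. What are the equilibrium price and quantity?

In direct form, Qd = 2282.4 - 4P and Qs = 422.4 + P.
Set Qd = Qs: 2282.4 - 4P = 422.4 + P, so 1860 = 5P and P* = 372.
Plugging P* into demand: Q* = 2282.4 - 4(372) = 794.4.

P* = 372, Q* = 794.4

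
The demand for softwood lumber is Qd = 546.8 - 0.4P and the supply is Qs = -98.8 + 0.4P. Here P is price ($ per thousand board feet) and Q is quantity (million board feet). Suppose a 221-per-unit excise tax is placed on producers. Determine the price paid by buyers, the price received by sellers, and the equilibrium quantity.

The tax drives a wedge P_b - P_s = 221. Substituting P_s = P_b - 221 into supply: Qs = -187.2 + 0.4P_b.
Set Qd = Qs: 546.8 - 0.4P_b = -187.2 + 0.4P_b, so 734 = 0.8P_b and P_b = 917.5.
Then P_s = 917.5 - 221 = 696.5 and Q = 546.8 - 0.4(917.5) = 179.8.

P_b = 917.5, P_s = 696.5, Q = 179.8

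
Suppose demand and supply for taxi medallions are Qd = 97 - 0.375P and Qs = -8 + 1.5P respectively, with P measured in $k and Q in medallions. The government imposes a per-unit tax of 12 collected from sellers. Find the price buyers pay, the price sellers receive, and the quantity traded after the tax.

P_b = 65.6, P_s = 53.6, Q = 72.4

Sellers keep P_s = P_b - 12 per unit, so supply in terms of the buyer price is Qs = -26 + 1.5P_b.
Market clearing requires 97 - 0.375P_b = -26 + 1.5P_b; hence 123 = 1.875P_b and P_b = 65.6.
Then P_s = 65.6 - 12 = 53.6 and Q = 97 - 0.375(65.6) = 72.4.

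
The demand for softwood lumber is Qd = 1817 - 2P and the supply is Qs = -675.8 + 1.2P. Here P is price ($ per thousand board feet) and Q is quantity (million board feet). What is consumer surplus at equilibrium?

Consumer surplus = 16770.25

At equilibrium Qd = Qs, so 1817 - 2P = -675.8 + 1.2P; collecting terms, 2492.8 = 3.2P and P* = 779.
Then Q* = 1817 - 2(779) = 259.
Demand choke price (Qd = 0): P = 1817/2 = 908.5. Consumer surplus = ½ × (908.5 - 779) × 259 = 16770.25.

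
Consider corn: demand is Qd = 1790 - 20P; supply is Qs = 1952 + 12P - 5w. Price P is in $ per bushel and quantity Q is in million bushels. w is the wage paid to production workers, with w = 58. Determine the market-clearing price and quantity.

P* = 4, Q* = 1710

With w = 58, supply is Qs = 1662 + 12P.
Set Qd = Qs: 1790 - 20P = 1662 + 12P, so 128 = 32P and P* = 4.
Substitute back: Q* = 1790 - 20(4) = 1710.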